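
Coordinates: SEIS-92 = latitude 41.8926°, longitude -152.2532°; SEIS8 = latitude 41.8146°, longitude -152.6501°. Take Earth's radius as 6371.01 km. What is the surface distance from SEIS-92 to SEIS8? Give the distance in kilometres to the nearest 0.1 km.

34.0 km

Δφ = -0.0780°,  Δλ = -0.3969°
a = sin²(Δφ/2) + cos φ₁ cos φ₂ sin²(Δλ/2) = 0.000007
c = 2·arcsin(√a) = 0.005336 rad = 0.3057°
d = R·c = 6371.01 × 0.005336 = 34.0 km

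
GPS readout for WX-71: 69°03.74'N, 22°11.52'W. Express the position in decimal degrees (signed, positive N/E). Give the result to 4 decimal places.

+69.0623°, -22.1920°

lat: 69.0623° N → +69.0623°
lon: 22.1920° W → -22.1920°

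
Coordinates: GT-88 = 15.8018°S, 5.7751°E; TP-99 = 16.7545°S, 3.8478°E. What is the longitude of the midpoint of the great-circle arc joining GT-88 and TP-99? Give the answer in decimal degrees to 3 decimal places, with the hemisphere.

4.814°E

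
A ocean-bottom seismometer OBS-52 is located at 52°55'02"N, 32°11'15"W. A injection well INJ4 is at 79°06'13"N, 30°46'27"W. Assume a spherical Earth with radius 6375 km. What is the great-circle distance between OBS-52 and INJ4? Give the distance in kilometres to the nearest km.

OBS-52: φ = +52.91722°, λ = -32.18750°
INJ4: φ = +79.10361°, λ = -30.77417°
Δφ = 26.1864°,  Δλ = 1.4133°
a = sin²(Δφ/2) + cos φ₁ cos φ₂ sin²(Δλ/2) = 0.051336
c = 2·arcsin(√a) = 0.457117 rad = 26.1909°
d = R·c = 6375 × 0.457117 = 2914.1 km

2914 km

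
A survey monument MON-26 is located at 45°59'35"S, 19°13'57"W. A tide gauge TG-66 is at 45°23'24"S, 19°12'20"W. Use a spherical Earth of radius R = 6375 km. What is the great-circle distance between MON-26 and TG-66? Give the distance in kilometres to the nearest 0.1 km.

MON-26: φ = -45.99306°, λ = -19.23250°
TG-66: φ = -45.39000°, λ = -19.20556°
Δφ = 0.6031°,  Δλ = 0.0269°
a = sin²(Δφ/2) + cos φ₁ cos φ₂ sin²(Δλ/2) = 0.000028
c = 2·arcsin(√a) = 0.010530 rad = 0.6033°
d = R·c = 6375 × 0.010530 = 67.1 km

67.1 km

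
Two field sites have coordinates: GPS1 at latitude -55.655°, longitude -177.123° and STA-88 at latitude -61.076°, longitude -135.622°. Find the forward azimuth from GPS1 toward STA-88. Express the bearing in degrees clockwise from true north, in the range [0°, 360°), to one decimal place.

121.3°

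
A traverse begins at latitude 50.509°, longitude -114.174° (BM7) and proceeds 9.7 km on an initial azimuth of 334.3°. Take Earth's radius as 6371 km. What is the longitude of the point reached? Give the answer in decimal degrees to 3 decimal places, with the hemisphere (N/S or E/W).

δ = d/R = 9.7/6371 = 0.001523 rad
φ₂ = arcsin(sin φ₁ cos δ + cos φ₁ sin δ cos θ)
   = arcsin(0.77172·1.00000 + 0.63596·0.00152·0.90108) = 50.58759°
λ₂ = λ₁ + atan2(sin θ sin δ cos φ₁, cos δ − sin φ₁ sin φ₂) = -114.23358°

114.234°W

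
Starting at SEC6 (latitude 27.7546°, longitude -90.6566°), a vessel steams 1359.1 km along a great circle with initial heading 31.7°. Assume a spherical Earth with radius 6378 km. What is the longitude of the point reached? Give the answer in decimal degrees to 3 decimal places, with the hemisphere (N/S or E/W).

82.560°W

δ = d/R = 1359.1/6378 = 0.213092 rad
φ₂ = arcsin(sin φ₁ cos δ + cos φ₁ sin δ cos θ)
   = arcsin(0.46569·0.97738 + 0.88495·0.21148·0.85081) = 37.90713°
λ₂ = λ₁ + atan2(sin θ sin δ cos φ₁, cos δ − sin φ₁ sin φ₂) = -82.55982°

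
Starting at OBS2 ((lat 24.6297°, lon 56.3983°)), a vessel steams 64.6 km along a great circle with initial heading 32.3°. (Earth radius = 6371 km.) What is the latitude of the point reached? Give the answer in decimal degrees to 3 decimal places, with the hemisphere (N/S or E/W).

δ = d/R = 64.6/6371 = 0.010140 rad
φ₂ = arcsin(sin φ₁ cos δ + cos φ₁ sin δ cos θ)
   = arcsin(0.41675·0.99995 + 0.90902·0.01014·0.84526) = 25.12038°
λ₂ = λ₁ + atan2(sin θ sin δ cos φ₁, cos δ − sin φ₁ sin φ₂) = 56.74116°

25.120°N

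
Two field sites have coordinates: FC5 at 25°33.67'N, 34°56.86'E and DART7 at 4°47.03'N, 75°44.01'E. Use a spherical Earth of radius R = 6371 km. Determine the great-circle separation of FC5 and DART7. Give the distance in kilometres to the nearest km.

FC5: φ = +25.56117°, λ = +34.94767°
DART7: φ = +4.78383°, λ = +75.73350°
Δφ = -20.7773°,  Δλ = 40.7858°
a = sin²(Δφ/2) + cos φ₁ cos φ₂ sin²(Δλ/2) = 0.141673
c = 2·arcsin(√a) = 0.771803 rad = 44.2211°
d = R·c = 6371 × 0.771803 = 4917.2 km

4917 km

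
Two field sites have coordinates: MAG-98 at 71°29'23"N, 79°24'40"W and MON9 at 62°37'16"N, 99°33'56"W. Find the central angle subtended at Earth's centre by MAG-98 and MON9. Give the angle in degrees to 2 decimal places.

11.73°

MAG-98: φ = +71.48972°, λ = -79.41111°
MON9: φ = +62.62111°, λ = -99.56556°
Δφ = -8.8686°,  Δλ = -20.1544°
a = sin²(Δφ/2) + cos φ₁ cos φ₂ sin²(Δλ/2) = 0.010448
c = 2·arcsin(√a) = 0.204786 rad = 11.7333°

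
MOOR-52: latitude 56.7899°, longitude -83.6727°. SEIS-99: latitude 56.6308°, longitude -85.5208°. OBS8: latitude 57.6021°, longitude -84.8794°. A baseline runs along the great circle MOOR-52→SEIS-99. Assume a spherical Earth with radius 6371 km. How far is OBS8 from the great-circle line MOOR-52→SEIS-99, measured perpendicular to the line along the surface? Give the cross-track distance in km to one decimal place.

δ₁₃ = central angle MOOR-52→OBS8 = 0.018197 rad  (haversine)
θ₁₃ = bearing MOOR-52→OBS8 = 321.675°,  θ₁₂ = bearing MOOR-52→SEIS-99 = 261.859°
dₓₜ = R·arcsin(sin δ₁₃ · sin(θ₁₃ − θ₁₂)) = 6371·arcsin(0.01820·sin(59.816°)) = 100.210 km
|dₓₜ| = 100.210 km

100.2 km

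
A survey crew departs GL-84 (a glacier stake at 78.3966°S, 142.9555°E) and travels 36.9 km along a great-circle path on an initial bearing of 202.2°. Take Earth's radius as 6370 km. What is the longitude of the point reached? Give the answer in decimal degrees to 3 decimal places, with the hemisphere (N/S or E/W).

142.315°E

δ = d/R = 36.9/6370 = 0.005793 rad
φ₂ = arcsin(sin φ₁ cos δ + cos φ₁ sin δ cos θ)
   = arcsin(-0.97956·0.99998 + 0.20114·0.00579·-0.92587) = -78.70321°
λ₂ = λ₁ + atan2(sin θ sin δ cos φ₁, cos δ − sin φ₁ sin φ₂) = 142.31531°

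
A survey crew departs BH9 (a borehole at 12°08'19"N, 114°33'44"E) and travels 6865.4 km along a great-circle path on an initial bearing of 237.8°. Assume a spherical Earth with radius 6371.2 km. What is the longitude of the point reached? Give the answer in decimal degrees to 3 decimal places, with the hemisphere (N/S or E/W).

61.559°E

BH9: φ = +12.13861°, λ = +114.56222°
δ = d/R = 6865.4/6371.2 = 1.077568 rad
φ₂ = arcsin(sin φ₁ cos δ + cos φ₁ sin δ cos θ)
   = arcsin(0.21028·0.47347 + 0.97764·0.88081·-0.53288) = -21.05768°
λ₂ = λ₁ + atan2(sin θ sin δ cos φ₁, cos δ − sin φ₁ sin φ₂) = 61.55892°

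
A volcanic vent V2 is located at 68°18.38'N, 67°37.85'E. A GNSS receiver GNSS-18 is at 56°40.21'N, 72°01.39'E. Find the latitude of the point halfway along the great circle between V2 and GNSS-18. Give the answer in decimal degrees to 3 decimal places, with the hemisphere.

V2: φ = +68.30633°, λ = +67.63083°
GNSS-18: φ = +56.67017°, λ = +72.02317°
Bx = cos φ₂ cos Δλ = 0.547844,  By = cos φ₂ sin Δλ = 0.042081
φₘ = atan2(sin φ₁ + sin φ₂, √((cos φ₁ + Bx)² + By²)) = 62.50483°
λₘ = λ₁ + atan2(By, cos φ₁ + Bx) = 70.25686°

62.505°N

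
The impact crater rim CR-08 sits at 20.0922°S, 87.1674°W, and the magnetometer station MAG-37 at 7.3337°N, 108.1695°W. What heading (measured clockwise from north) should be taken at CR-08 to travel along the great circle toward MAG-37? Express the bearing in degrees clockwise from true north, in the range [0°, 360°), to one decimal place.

Δλ = -21.0021°
y = sin Δλ · cos φ₂ = -0.355470
x = cos φ₁ sin φ₂ − sin φ₁ cos φ₂ cos Δλ = 0.437966
θ = atan2(y, x) = -39.0641° → 320.9359° (mod 360°)

320.9°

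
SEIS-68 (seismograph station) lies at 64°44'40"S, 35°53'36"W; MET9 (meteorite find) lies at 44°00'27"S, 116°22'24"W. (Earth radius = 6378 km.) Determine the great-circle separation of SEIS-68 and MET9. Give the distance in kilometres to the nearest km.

SEIS-68: φ = -64.74444°, λ = -35.89333°
MET9: φ = -44.00750°, λ = -116.37333°
Δφ = 20.7369°,  Δλ = -80.4800°
a = sin²(Δφ/2) + cos φ₁ cos φ₂ sin²(Δλ/2) = 0.160451
c = 2·arcsin(√a) = 0.824263 rad = 47.2268°
d = R·c = 6378 × 0.824263 = 5257.2 km

5257 km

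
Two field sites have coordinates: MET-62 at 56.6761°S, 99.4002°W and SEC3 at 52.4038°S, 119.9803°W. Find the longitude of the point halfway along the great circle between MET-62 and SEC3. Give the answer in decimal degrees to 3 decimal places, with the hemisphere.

110.235°W

Bx = cos φ₂ cos Δλ = 0.571158,  By = cos φ₂ sin Δλ = -0.214458
φₘ = atan2(sin φ₁ + sin φ₂, √((cos φ₁ + Bx)² + By²)) = -54.97655°
λₘ = λ₁ + atan2(By, cos φ₁ + Bx) = -110.23499°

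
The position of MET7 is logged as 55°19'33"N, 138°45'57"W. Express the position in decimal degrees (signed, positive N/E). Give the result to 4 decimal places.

+55.3258°, -138.7658°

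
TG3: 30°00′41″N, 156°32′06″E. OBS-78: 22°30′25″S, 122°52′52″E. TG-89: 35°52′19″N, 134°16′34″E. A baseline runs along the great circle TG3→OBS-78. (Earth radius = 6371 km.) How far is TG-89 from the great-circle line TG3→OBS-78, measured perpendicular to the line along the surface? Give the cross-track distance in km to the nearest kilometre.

2120 km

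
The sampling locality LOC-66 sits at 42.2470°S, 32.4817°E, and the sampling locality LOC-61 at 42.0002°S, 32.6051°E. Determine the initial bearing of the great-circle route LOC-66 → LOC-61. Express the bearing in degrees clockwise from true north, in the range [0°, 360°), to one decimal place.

20.4°

Δλ = 0.1234°
y = sin Δλ · cos φ₂ = 0.001601
x = cos φ₁ sin φ₂ − sin φ₁ cos φ₂ cos Δλ = 0.004306
θ = atan2(y, x) = 20.3887° → 20.3887° (mod 360°)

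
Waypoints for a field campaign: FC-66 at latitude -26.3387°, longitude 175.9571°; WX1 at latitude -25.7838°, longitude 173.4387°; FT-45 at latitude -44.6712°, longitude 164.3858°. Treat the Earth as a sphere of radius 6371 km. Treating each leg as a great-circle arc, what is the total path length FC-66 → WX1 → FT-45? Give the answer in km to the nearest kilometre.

2511 km

FC-66→WX1: c = 0.040655 rad, d = 259.01 km
WX1→FT-45: c = 0.353462 rad, d = 2251.91 km
Total = 259.01 + 2251.91 = 2510.92 km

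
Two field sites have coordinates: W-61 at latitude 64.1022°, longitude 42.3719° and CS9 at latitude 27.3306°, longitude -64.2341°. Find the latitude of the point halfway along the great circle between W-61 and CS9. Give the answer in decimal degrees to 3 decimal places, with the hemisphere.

57.346°N

Bx = cos φ₂ cos Δλ = -0.253887,  By = cos φ₂ sin Δλ = -0.851321
φₘ = atan2(sin φ₁ + sin φ₂, √((cos φ₁ + Bx)² + By²)) = 57.34562°
λₘ = λ₁ + atan2(By, cos φ₁ + Bx) = -35.50409°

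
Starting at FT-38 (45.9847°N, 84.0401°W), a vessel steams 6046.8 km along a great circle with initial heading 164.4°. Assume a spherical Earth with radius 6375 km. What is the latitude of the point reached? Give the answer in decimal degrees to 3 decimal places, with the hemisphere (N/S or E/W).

δ = d/R = 6046.8/6375 = 0.948518 rad
φ₂ = arcsin(sin φ₁ cos δ + cos φ₁ sin δ cos θ)
   = arcsin(0.71915·0.58289 + 0.69485·0.81255·-0.96316) = -7.15866°
λ₂ = λ₁ + atan2(sin θ sin δ cos φ₁, cos δ − sin φ₁ sin φ₂) = -71.31767°

7.159°S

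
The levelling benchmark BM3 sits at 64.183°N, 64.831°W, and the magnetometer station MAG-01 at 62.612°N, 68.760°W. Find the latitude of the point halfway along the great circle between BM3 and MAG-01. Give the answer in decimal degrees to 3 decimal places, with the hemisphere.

63.411°N

Bx = cos φ₂ cos Δλ = 0.458933,  By = cos φ₂ sin Δλ = -0.031520
φₘ = atan2(sin φ₁ + sin φ₂, √((cos φ₁ + Bx)² + By²)) = 63.41097°
λₘ = λ₁ + atan2(By, cos φ₁ + Bx) = -66.84930°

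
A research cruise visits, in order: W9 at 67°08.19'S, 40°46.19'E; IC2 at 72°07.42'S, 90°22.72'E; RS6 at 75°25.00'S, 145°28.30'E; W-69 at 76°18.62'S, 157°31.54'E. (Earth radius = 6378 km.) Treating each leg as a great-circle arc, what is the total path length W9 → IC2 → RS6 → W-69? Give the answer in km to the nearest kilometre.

3964 km

W9: φ = -67.13650°, λ = +40.76983°
IC2: φ = -72.12367°, λ = +90.37867°
RS6: φ = -75.41667°, λ = +145.47167°
W-69: φ = -76.31033°, λ = +157.52567°
W9→IC2: c = 0.303713 rad, d = 1937.08 km
IC2→RS6: c = 0.264253 rad, d = 1685.41 km
RS6→W-69: c = 0.053588 rad, d = 341.78 km
Total = 1937.08 + 1685.41 + 341.78 = 3964.27 km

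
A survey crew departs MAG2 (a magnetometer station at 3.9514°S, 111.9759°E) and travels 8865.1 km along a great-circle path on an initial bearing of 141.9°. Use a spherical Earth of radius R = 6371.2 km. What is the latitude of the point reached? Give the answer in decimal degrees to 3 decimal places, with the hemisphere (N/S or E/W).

δ = d/R = 8865.1/6371.2 = 1.391433 rad
φ₂ = arcsin(sin φ₁ cos δ + cos φ₁ sin δ cos θ)
   = arcsin(-0.06891·0.17840 + 0.99762·0.98396·-0.78694) = -51.69884°
λ₂ = λ₁ + atan2(sin θ sin δ cos φ₁, cos δ − sin φ₁ sin φ₂) = -169.62350°

51.699°S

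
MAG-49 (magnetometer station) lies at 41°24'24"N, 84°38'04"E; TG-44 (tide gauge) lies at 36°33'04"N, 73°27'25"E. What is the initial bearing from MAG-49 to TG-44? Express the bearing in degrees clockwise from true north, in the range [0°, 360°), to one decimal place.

244.4°

MAG-49: φ = +41.40667°, λ = +84.63444°
TG-44: φ = +36.55111°, λ = +73.45694°
Δλ = -11.1775°
y = sin Δλ · cos φ₂ = -0.155724
x = cos φ₁ sin φ₂ − sin φ₁ cos φ₂ cos Δλ = -0.074566
θ = atan2(y, x) = -115.5866° → 244.4134° (mod 360°)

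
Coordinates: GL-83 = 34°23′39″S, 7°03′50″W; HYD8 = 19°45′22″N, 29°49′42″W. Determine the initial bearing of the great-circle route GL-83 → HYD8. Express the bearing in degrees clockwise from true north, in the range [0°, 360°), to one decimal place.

GL-83: φ = -34.39417°, λ = -7.06389°
HYD8: φ = +19.75611°, λ = -29.82833°
Δλ = -22.7644°
y = sin Δλ · cos φ₂ = -0.364168
x = cos φ₁ sin φ₂ − sin φ₁ cos φ₂ cos Δλ = 0.769143
θ = atan2(y, x) = -25.3362° → 334.6638° (mod 360°)

334.7°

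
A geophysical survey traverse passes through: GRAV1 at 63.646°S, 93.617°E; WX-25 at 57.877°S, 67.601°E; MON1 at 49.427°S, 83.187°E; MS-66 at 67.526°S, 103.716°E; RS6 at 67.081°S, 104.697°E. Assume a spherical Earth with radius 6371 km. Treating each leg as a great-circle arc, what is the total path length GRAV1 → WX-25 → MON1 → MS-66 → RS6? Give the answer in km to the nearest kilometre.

GRAV1→WX-25: c = 0.241347 rad, d = 1537.62 km
WX-25→MON1: c = 0.217561 rad, d = 1386.08 km
MON1→MS-66: c = 0.363293 rad, d = 2314.54 km
MS-66→RS6: c = 0.010196 rad, d = 64.96 km
Total = 1537.62 + 1386.08 + 2314.54 + 64.96 = 5303.20 km

5303 km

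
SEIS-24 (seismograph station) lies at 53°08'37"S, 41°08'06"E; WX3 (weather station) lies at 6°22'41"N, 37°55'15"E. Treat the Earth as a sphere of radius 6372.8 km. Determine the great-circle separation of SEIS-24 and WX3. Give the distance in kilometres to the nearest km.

6627 km

SEIS-24: φ = -53.14361°, λ = +41.13500°
WX3: φ = +6.37806°, λ = +37.92083°
Δφ = 59.5217°,  Δλ = -3.2142°
a = sin²(Δφ/2) + cos φ₁ cos φ₂ sin²(Δλ/2) = 0.246863
c = 2·arcsin(√a) = 1.039937 rad = 59.5840°
d = R·c = 6372.8 × 1.039937 = 6627.3 km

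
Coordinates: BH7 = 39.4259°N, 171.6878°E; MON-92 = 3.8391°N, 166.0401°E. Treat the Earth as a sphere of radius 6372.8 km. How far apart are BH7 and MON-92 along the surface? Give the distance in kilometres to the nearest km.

3999 km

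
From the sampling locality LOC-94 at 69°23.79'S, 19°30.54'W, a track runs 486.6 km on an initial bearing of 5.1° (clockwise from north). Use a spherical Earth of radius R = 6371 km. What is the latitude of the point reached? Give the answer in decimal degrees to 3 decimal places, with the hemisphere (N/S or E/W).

LOC-94: φ = -69.39650°, λ = -19.50900°
δ = d/R = 486.6/6371 = 0.076377 rad
φ₂ = arcsin(sin φ₁ cos δ + cos φ₁ sin δ cos θ)
   = arcsin(-0.93604·0.99708 + 0.35190·0.07630·0.99604) = -65.03483°
λ₂ = λ₁ + atan2(sin θ sin δ cos φ₁, cos δ − sin φ₁ sin φ₂) = -18.58818°

65.035°S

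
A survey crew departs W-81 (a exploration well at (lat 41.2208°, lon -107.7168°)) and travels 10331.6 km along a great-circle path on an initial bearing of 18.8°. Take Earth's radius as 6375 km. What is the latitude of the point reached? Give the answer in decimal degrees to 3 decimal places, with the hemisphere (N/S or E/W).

42.713°N

δ = d/R = 10331.6/6375 = 1.620643 rad
φ₂ = arcsin(sin φ₁ cos δ + cos φ₁ sin δ cos θ)
   = arcsin(0.65896·-0.04983 + 0.75218·0.99876·0.94665) = 42.71317°
λ₂ = λ₁ + atan2(sin θ sin δ cos φ₁, cos δ − sin φ₁ sin φ₂) = 46.30329°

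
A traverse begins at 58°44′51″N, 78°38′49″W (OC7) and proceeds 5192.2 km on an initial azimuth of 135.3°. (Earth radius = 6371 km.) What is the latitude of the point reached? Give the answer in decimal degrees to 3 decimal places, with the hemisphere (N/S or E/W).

18.542°N

OC7: φ = +58.74750°, λ = -78.64694°
δ = d/R = 5192.2/6371 = 0.814974 rad
φ₂ = arcsin(sin φ₁ cos δ + cos φ₁ sin δ cos θ)
   = arcsin(0.85489·0.68589 + 0.51881·0.72771·-0.71080) = 18.54205°
λ₂ = λ₁ + atan2(sin θ sin δ cos φ₁, cos δ − sin φ₁ sin φ₂) = -45.97070°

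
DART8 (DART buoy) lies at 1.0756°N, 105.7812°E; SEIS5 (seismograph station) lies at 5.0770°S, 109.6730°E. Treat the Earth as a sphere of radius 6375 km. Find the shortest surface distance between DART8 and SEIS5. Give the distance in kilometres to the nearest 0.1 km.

Δφ = -6.1526°,  Δλ = 3.8918°
a = sin²(Δφ/2) + cos φ₁ cos φ₂ sin²(Δλ/2) = 0.004028
c = 2·arcsin(√a) = 0.127023 rad = 7.2779°
d = R·c = 6375 × 0.127023 = 809.8 km

809.8 km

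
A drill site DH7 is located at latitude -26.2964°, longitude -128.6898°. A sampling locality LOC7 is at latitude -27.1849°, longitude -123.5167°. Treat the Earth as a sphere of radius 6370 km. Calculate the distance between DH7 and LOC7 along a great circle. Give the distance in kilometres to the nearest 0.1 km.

523.0 km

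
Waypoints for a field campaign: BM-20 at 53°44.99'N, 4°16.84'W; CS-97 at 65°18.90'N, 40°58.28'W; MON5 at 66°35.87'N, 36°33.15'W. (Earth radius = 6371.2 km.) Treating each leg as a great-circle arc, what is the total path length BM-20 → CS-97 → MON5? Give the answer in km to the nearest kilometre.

BM-20: φ = +53.74983°, λ = -4.28067°
CS-97: φ = +65.31500°, λ = -40.97133°
MON5: φ = +66.59783°, λ = -36.55250°
BM-20→CS-97: c = 0.374283 rad, d = 2384.63 km
CS-97→MON5: c = 0.038569 rad, d = 245.73 km
Total = 2384.63 + 245.73 = 2630.36 km

2630 km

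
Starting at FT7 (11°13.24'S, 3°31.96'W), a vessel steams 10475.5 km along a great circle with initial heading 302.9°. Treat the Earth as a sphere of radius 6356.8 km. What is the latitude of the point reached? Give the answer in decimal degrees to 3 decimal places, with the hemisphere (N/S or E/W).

33.107°N

FT7: φ = -11.22067°, λ = -3.53267°
δ = d/R = 10475.5/6356.8 = 1.647920 rad
φ₂ = arcsin(sin φ₁ cos δ + cos φ₁ sin δ cos θ)
   = arcsin(-0.19459·-0.07705 + 0.98089·0.99703·0.54317) = 33.10674°
λ₂ = λ₁ + atan2(sin θ sin δ cos φ₁, cos δ − sin φ₁ sin φ₂) = -91.49348°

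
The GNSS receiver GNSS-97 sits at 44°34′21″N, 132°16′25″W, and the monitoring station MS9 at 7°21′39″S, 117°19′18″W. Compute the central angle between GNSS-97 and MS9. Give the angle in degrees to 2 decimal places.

53.65°

GNSS-97: φ = +44.57250°, λ = -132.27361°
MS9: φ = -7.36083°, λ = -117.32167°
Δφ = -51.9333°,  Δλ = 14.9519°
a = sin²(Δφ/2) + cos φ₁ cos φ₂ sin²(Δλ/2) = 0.203671
c = 2·arcsin(√a) = 0.936442 rad = 53.6541°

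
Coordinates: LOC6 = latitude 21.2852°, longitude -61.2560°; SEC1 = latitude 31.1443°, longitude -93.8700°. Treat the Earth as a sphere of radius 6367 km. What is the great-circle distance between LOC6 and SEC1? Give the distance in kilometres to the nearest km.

3416 km

Δφ = 9.8591°,  Δλ = -32.6140°
a = sin²(Δφ/2) + cos φ₁ cos φ₂ sin²(Δλ/2) = 0.070257
c = 2·arcsin(√a) = 0.536535 rad = 30.7412°
d = R·c = 6367 × 0.536535 = 3416.1 km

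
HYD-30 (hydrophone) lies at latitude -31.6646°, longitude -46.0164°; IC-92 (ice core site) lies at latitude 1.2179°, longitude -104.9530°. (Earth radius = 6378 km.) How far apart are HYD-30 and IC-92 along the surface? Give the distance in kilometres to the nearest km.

Δφ = 32.8825°,  Δλ = -58.9366°
a = sin²(Δφ/2) + cos φ₁ cos φ₂ sin²(Δλ/2) = 0.286041
c = 2·arcsin(√a) = 1.128609 rad = 64.6645°
d = R·c = 6378 × 1.128609 = 7198.3 km

7198 km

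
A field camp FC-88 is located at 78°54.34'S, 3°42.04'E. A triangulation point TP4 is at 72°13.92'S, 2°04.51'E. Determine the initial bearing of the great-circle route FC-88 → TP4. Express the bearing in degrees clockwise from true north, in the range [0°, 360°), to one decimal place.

355.7°

FC-88: φ = -78.90567°, λ = +3.70067°
TP4: φ = -72.23200°, λ = +2.07517°
Δλ = -1.6255°
y = sin Δλ · cos φ₂ = -0.008656
x = cos φ₁ sin φ₂ − sin φ₁ cos φ₂ cos Δλ = 0.116094
θ = atan2(y, x) = -4.2643° → 355.7357° (mod 360°)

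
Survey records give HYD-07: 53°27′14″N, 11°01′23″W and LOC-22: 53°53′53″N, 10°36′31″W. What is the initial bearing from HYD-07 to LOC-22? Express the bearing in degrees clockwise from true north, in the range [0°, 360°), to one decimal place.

HYD-07: φ = +53.45389°, λ = -11.02306°
LOC-22: φ = +53.89806°, λ = -10.60861°
Δλ = 0.4144°
y = sin Δλ · cos φ₂ = 0.004262
x = cos φ₁ sin φ₂ − sin φ₁ cos φ₂ cos Δλ = 0.007764
θ = atan2(y, x) = 28.7632° → 28.7632° (mod 360°)

28.8°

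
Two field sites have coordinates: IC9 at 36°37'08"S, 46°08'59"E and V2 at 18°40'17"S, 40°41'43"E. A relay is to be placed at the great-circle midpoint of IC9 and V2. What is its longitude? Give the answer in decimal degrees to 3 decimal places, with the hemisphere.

43.197°E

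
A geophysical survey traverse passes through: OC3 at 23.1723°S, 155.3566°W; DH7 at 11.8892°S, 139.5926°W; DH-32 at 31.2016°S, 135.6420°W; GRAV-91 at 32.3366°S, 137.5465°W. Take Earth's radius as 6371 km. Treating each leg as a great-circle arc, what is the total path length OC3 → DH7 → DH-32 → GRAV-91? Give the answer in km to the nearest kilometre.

4492 km

OC3→DH7: c = 0.327538 rad, d = 2086.74 km
DH7→DH-32: c = 0.343028 rad, d = 2185.43 km
DH-32→GRAV-91: c = 0.034510 rad, d = 219.86 km
Total = 2086.74 + 2185.43 + 219.86 = 4492.04 km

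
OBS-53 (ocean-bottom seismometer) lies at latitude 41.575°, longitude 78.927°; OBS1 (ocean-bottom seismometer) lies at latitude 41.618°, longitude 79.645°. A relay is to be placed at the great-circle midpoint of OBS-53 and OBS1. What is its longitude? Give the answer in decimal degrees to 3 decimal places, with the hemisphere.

Bx = cos φ₂ cos Δλ = 0.747531,  By = cos φ₂ sin Δλ = 0.009368
φₘ = atan2(sin φ₁ + sin φ₂, √((cos φ₁ + Bx)² + By²)) = 41.59706°
λₘ = λ₁ + atan2(By, cos φ₁ + Bx) = 79.28588°

79.286°E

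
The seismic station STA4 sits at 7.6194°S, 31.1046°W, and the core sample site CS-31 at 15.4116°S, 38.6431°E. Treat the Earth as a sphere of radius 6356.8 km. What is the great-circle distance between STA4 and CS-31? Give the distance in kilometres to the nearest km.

Δφ = -7.7922°,  Δλ = 69.7477°
a = sin²(Δφ/2) + cos φ₁ cos φ₂ sin²(Δλ/2) = 0.317001
c = 2·arcsin(√a) = 1.196092 rad = 68.5310°
d = R·c = 6356.8 × 1.196092 = 7603.3 km

7603 km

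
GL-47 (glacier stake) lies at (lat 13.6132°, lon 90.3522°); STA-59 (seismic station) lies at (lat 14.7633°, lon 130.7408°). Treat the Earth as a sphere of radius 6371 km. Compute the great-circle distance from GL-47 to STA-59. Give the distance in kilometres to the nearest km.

4350 km

Δφ = 1.1501°,  Δλ = 40.3886°
a = sin²(Δφ/2) + cos φ₁ cos φ₂ sin²(Δλ/2) = 0.112096
c = 2·arcsin(√a) = 0.682801 rad = 39.1216°
d = R·c = 6371 × 0.682801 = 4350.1 km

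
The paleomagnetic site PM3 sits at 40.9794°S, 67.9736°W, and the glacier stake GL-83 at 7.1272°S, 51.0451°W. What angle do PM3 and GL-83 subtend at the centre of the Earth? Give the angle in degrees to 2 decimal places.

37.06°

Δφ = 33.8522°,  Δλ = 16.9285°
a = sin²(Δφ/2) + cos φ₁ cos φ₂ sin²(Δλ/2) = 0.100991
c = 2·arcsin(√a) = 0.646798 rad = 37.0588°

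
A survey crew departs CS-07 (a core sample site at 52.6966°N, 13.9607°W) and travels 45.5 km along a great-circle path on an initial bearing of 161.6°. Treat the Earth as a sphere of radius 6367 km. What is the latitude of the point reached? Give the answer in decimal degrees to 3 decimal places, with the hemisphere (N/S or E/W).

52.308°N

δ = d/R = 45.5/6367 = 0.007146 rad
φ₂ = arcsin(sin φ₁ cos δ + cos φ₁ sin δ cos θ)
   = arcsin(0.79544·0.99997 + 0.60604·0.00715·-0.94888) = 52.30789°
λ₂ = λ₁ + atan2(sin θ sin δ cos φ₁, cos δ − sin φ₁ sin φ₂) = -13.74932°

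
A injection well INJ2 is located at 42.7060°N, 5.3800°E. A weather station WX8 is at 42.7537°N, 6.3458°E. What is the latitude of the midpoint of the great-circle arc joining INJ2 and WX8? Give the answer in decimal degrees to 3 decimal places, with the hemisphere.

Bx = cos φ₂ cos Δλ = 0.734174,  By = cos φ₂ sin Δλ = 0.012377
φₘ = atan2(sin φ₁ + sin φ₂, √((cos φ₁ + Bx)² + By²)) = 42.73086°
λₘ = λ₁ + atan2(By, cos φ₁ + Bx) = 5.86271°

42.731°N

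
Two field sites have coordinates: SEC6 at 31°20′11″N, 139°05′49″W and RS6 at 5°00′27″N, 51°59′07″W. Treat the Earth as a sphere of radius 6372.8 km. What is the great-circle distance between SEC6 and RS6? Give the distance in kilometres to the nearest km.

9447 km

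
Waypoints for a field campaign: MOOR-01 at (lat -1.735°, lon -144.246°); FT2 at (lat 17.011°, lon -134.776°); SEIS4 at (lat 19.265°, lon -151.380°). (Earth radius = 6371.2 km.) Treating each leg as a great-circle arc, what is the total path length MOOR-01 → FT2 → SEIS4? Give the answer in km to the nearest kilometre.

4101 km

MOOR-01→FT2: c = 0.365552 rad, d = 2329.00 km
FT2→SEIS4: c = 0.278074 rad, d = 1771.66 km
Total = 2329.00 + 1771.66 = 4100.67 km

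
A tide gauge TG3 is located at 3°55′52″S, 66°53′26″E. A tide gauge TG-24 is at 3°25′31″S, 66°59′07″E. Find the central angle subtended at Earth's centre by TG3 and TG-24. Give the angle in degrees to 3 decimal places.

TG3: φ = -3.93111°, λ = +66.89056°
TG-24: φ = -3.42528°, λ = +66.98528°
Δφ = 0.5058°,  Δλ = 0.0947°
a = sin²(Δφ/2) + cos φ₁ cos φ₂ sin²(Δλ/2) = 0.000020
c = 2·arcsin(√a) = 0.008981 rad = 0.5146°

0.515°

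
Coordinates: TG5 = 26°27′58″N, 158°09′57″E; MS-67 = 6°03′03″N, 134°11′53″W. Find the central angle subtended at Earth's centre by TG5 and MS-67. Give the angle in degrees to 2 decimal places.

67.31°

TG5: φ = +26.46611°, λ = +158.16583°
MS-67: φ = +6.05083°, λ = -134.19806°
Δφ = -20.4153°,  Δλ = 67.6361°
a = sin²(Δφ/2) + cos φ₁ cos φ₂ sin²(Δλ/2) = 0.307154
c = 2·arcsin(√a) = 1.174838 rad = 67.3133°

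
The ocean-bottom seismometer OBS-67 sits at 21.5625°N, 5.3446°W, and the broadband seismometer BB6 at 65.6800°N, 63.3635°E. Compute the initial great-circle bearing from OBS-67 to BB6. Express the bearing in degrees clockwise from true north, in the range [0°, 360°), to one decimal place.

Δλ = 68.7081°
y = sin Δλ · cos φ₂ = 0.383722
x = cos φ₁ sin φ₂ − sin φ₁ cos φ₂ cos Δλ = 0.792527
θ = atan2(y, x) = 25.8351° → 25.8351° (mod 360°)

25.8°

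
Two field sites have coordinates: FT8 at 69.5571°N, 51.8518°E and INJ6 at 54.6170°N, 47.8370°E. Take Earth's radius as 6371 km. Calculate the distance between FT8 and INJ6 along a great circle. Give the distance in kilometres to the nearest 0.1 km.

Δφ = -14.9401°,  Δλ = -4.0148°
a = sin²(Δφ/2) + cos φ₁ cos φ₂ sin²(Δλ/2) = 0.017150
c = 2·arcsin(√a) = 0.262672 rad = 15.0500°
d = R·c = 6371 × 0.262672 = 1673.5 km

1673.5 km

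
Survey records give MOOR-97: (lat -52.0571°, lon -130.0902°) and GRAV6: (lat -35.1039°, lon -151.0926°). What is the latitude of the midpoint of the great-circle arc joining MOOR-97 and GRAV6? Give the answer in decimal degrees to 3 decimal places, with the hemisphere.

Bx = cos φ₂ cos Δλ = 0.763760,  By = cos φ₂ sin Δλ = -0.293217
φₘ = atan2(sin φ₁ + sin φ₂, √((cos φ₁ + Bx)² + By²)) = -44.05408°
λₘ = λ₁ + atan2(By, cos φ₁ + Bx) = -142.09730°

44.054°S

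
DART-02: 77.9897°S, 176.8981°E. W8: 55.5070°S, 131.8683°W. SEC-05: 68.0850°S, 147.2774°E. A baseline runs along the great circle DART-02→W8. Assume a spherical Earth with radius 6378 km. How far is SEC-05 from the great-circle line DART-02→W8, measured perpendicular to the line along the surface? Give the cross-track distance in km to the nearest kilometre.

1178 km

δ₁₃ = central angle DART-02→SEC-05 = 0.224319 rad  (haversine)
θ₁₃ = bearing DART-02→SEC-05 = 303.973°,  θ₁₂ = bearing DART-02→W8 = 68.344°
dₓₜ = R·arcsin(sin δ₁₃ · sin(θ₁₃ − θ₁₂)) = 6378·arcsin(0.22244·sin(235.629°)) = -1177.715 km
|dₓₜ| = 1177.715 km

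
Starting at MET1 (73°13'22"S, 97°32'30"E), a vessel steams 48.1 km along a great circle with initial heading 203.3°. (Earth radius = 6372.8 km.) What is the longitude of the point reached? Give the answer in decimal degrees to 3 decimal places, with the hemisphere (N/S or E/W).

96.935°E

MET1: φ = -73.22278°, λ = +97.54167°
δ = d/R = 48.1/6372.8 = 0.007548 rad
φ₂ = arcsin(sin φ₁ cos δ + cos φ₁ sin δ cos θ)
   = arcsin(-0.95743·0.99997 + 0.28865·0.00755·-0.91845) = -73.61909°
λ₂ = λ₁ + atan2(sin θ sin δ cos φ₁, cos δ − sin φ₁ sin φ₂) = 96.93513°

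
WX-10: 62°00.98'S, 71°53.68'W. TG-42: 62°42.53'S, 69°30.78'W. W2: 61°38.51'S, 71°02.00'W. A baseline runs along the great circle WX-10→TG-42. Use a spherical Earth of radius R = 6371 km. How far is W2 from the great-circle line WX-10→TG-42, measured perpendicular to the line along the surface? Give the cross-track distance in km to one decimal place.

WX-10: φ = -62.01633°, λ = -71.89467°
TG-42: φ = -62.70883°, λ = -69.51300°
W2: φ = -61.64183°, λ = -71.03333°
δ₁₃ = central angle WX-10→W2 = 0.009648 rad  (haversine)
θ₁₃ = bearing WX-10→W2 = 47.736°,  θ₁₂ = bearing WX-10→TG-42 = 123.131°
dₓₜ = R·arcsin(sin δ₁₃ · sin(θ₁₃ − θ₁₂)) = 6371·arcsin(0.00965·sin(-75.395°)) = -59.483 km
|dₓₜ| = 59.483 km

59.5 km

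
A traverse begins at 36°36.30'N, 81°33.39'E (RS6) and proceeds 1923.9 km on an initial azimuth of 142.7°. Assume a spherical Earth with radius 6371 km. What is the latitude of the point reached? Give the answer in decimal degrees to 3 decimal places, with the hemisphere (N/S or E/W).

RS6: φ = +36.60500°, λ = +81.55650°
δ = d/R = 1923.9/6371 = 0.301978 rad
φ₂ = arcsin(sin φ₁ cos δ + cos φ₁ sin δ cos θ)
   = arcsin(0.59629·0.95475 + 0.80277·0.29741·-0.79547) = 22.29613°
λ₂ = λ₁ + atan2(sin θ sin δ cos φ₁, cos δ − sin φ₁ sin φ₂) = 92.78894°

22.296°N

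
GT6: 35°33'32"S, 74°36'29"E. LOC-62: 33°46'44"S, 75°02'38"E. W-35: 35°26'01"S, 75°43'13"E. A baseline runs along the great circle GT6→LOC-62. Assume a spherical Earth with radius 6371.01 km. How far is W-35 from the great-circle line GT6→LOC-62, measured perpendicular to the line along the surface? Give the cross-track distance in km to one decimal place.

96.1 km

GT6: φ = -35.55889°, λ = +74.60806°
LOC-62: φ = -33.77889°, λ = +75.04389°
W-35: φ = -35.43361°, λ = +75.72028°
δ₁₃ = central angle GT6→W-35 = 0.015955 rad  (haversine)
θ₁₃ = bearing GT6→W-35 = 82.446°,  θ₁₂ = bearing GT6→LOC-62 = 11.510°
dₓₜ = R·arcsin(sin δ₁₃ · sin(θ₁₃ − θ₁₂)) = 6371.01·arcsin(0.01595·sin(70.936°)) = 96.072 km
|dₓₜ| = 96.072 km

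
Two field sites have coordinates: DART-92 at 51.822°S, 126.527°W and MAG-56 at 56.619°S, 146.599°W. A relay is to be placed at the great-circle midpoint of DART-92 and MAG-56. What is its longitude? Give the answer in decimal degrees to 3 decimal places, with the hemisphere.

Bx = cos φ₂ cos Δλ = 0.516786,  By = cos φ₂ sin Δλ = -0.188830
φₘ = atan2(sin φ₁ + sin φ₂, √((cos φ₁ + Bx)² + By²)) = -54.63710°
λₘ = λ₁ + atan2(By, cos φ₁ + Bx) = -135.97368°

135.974°W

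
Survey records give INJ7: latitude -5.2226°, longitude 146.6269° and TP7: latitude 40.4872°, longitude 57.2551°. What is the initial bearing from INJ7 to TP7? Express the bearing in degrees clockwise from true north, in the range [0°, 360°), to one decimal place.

310.4°

Δλ = -89.3718°
y = sin Δλ · cos φ₂ = -0.760505
x = cos φ₁ sin φ₂ − sin φ₁ cos φ₂ cos Δλ = 0.647342
θ = atan2(y, x) = -49.5956° → 310.4044° (mod 360°)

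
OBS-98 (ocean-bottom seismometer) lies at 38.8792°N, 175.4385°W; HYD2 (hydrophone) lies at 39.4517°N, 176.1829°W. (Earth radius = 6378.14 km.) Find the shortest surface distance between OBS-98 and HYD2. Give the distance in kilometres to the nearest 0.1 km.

Δφ = 0.5725°,  Δλ = -0.7444°
a = sin²(Δφ/2) + cos φ₁ cos φ₂ sin²(Δλ/2) = 0.000050
c = 2·arcsin(√a) = 0.014188 rad = 0.8129°
d = R·c = 6378.14 × 0.014188 = 90.5 km

90.5 km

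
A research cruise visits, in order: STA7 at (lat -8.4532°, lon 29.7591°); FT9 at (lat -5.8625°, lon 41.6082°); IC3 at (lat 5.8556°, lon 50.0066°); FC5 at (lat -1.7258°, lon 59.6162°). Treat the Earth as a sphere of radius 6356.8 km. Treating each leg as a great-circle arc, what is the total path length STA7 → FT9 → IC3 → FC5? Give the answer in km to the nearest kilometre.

4291 km

STA7→FT9: c = 0.210093 rad, d = 1335.52 km
FT9→IC3: c = 0.251473 rad, d = 1598.57 km
IC3→FC5: c = 0.213449 rad, d = 1356.85 km
Total = 1335.52 + 1598.57 + 1356.85 = 4290.94 km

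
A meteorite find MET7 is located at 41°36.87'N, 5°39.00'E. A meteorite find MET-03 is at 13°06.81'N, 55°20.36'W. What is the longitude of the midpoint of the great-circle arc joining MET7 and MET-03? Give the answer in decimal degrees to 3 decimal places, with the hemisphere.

MET7: φ = +41.61450°, λ = +5.65000°
MET-03: φ = +13.11350°, λ = -55.33933°
Bx = cos φ₂ cos Δλ = 0.472326,  By = cos φ₂ sin Δλ = -0.851724
φₘ = atan2(sin φ₁ + sin φ₂, √((cos φ₁ + Bx)² + By²)) = 30.91505°
λₘ = λ₁ + atan2(By, cos φ₁ + Bx) = -29.27120°

29.271°W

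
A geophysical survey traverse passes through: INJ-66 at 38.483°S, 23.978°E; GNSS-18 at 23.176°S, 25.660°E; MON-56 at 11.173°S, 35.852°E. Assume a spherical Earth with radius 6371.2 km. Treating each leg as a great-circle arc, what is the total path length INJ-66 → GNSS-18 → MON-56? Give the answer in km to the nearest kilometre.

INJ-66→GNSS-18: c = 0.268330 rad, d = 1709.58 km
GNSS-18→MON-56: c = 0.269495 rad, d = 1717.01 km
Total = 1709.58 + 1717.01 = 3426.59 km

3427 km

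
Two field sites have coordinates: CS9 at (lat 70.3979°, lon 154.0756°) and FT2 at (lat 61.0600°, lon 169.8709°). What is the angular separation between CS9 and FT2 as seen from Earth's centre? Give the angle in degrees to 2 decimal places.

11.30°

Δφ = -9.3379°,  Δλ = 15.7953°
a = sin²(Δφ/2) + cos φ₁ cos φ₂ sin²(Δλ/2) = 0.009691
c = 2·arcsin(√a) = 0.197202 rad = 11.2988°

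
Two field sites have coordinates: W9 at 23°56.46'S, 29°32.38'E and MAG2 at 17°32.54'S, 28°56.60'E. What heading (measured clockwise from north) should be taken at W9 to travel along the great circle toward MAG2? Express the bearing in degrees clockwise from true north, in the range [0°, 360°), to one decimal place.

354.9°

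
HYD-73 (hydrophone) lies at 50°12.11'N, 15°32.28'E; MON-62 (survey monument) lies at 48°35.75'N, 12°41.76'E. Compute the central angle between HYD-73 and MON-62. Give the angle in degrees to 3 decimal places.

2.449°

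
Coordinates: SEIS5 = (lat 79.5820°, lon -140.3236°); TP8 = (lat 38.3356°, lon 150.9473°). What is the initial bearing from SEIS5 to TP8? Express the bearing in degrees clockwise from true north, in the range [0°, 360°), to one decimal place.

257.1°

Δλ = -68.7291°
y = sin Δλ · cos φ₂ = -0.730955
x = cos φ₁ sin φ₂ − sin φ₁ cos φ₂ cos Δλ = -0.167707
θ = atan2(y, x) = -102.9221° → 257.0779° (mod 360°)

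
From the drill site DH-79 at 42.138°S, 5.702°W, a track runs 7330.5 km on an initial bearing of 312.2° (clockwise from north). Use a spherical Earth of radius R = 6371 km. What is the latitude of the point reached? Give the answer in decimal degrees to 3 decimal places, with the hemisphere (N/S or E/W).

δ = d/R = 7330.5/6371 = 1.150604 rad
φ₂ = arcsin(sin φ₁ cos δ + cos φ₁ sin δ cos θ)
   = arcsin(-0.67092·0.40794 + 0.74153·0.91301·0.67172) = 10.43270°
λ₂ = λ₁ + atan2(sin θ sin δ cos φ₁, cos δ − sin φ₁ sin φ₂) = -49.15283°

10.433°N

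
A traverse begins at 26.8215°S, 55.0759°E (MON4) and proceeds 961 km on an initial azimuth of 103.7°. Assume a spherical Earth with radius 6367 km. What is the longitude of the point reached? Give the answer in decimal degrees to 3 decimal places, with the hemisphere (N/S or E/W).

δ = d/R = 961/6367 = 0.150935 rad
φ₂ = arcsin(sin φ₁ cos δ + cos φ₁ sin δ cos θ)
   = arcsin(-0.45121·0.98863 + 0.89242·0.15036·-0.23684) = -28.54592°
λ₂ = λ₁ + atan2(sin θ sin δ cos φ₁, cos δ − sin φ₁ sin φ₂) = 64.64870°

64.649°E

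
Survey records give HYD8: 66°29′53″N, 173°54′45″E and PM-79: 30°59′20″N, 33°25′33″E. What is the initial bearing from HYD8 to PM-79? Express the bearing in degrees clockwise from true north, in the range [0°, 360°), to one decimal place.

HYD8: φ = +66.49806°, λ = +173.91250°
PM-79: φ = +30.98889°, λ = +33.42583°
Δλ = -140.4867°
y = sin Δλ · cos φ₂ = -0.545443
x = cos φ₁ sin φ₂ − sin φ₁ cos φ₂ cos Δλ = 0.811820
θ = atan2(y, x) = -33.8962° → 326.1038° (mod 360°)

326.1°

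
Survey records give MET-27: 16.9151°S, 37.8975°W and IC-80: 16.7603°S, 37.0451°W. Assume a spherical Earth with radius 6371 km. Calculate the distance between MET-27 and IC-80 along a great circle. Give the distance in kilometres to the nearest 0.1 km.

92.3 km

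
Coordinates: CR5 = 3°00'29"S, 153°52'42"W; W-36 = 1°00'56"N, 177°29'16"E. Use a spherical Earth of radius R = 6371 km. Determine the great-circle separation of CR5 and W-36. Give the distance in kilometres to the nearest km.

3214 km

CR5: φ = -3.00806°, λ = -153.87833°
W-36: φ = +1.01556°, λ = +177.48778°
Δφ = 4.0236°,  Δλ = -28.6339°
a = sin²(Δφ/2) + cos φ₁ cos φ₂ sin²(Δλ/2) = 0.062289
c = 2·arcsin(√a) = 0.504487 rad = 28.9050°
d = R·c = 6371 × 0.504487 = 3214.1 km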